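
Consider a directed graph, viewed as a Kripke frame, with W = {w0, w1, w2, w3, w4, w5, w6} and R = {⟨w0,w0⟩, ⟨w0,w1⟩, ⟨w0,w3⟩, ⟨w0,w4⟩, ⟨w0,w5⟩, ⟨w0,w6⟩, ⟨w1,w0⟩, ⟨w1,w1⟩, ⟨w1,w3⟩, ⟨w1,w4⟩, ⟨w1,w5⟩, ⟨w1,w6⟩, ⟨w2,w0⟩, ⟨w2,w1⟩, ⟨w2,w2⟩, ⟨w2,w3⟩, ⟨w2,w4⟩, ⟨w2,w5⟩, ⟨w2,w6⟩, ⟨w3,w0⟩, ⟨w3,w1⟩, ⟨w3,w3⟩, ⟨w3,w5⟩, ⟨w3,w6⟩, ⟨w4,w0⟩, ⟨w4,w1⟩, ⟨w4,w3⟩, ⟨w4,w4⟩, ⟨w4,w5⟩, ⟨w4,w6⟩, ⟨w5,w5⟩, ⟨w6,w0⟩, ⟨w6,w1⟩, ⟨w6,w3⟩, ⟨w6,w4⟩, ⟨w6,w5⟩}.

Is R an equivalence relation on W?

Reflexive: no — w6 is not related to itself.
Symmetric: no — w0 R w5 but not w5 R w0.
Transitive: no — w3 R w0 and w0 R w4, but not w3 R w4.
So R is not an equivalence relation.

No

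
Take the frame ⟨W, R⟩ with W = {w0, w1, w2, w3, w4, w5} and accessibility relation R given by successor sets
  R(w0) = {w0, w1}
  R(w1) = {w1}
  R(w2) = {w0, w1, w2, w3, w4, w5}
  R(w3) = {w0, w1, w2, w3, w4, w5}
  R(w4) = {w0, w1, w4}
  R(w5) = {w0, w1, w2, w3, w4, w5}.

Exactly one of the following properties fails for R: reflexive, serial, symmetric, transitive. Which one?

Reflexive: yes — every world is R-related to itself.
Serial: yes — every world has a successor (e.g. w0 R w0).
Symmetric: no — w0 R w1 but not w1 R w0.
Transitive: yes — every two-step R-path is closed by a direct edge.
Only symmetric fails.

symmetric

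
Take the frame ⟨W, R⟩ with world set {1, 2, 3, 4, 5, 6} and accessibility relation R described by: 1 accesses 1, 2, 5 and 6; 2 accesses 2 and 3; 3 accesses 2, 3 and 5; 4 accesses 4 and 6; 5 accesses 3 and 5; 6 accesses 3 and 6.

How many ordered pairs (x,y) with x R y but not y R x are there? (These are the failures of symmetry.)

Enumerating: (1,2), (1,5), (1,6), (4,6), (6,3).

5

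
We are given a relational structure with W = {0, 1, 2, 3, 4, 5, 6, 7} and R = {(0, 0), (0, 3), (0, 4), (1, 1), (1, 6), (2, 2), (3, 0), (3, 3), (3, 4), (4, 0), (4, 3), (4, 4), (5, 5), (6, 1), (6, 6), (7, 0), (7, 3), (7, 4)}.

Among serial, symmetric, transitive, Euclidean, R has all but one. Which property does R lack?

symmetric

Serial: yes — every world has a successor (e.g. 0 R 0).
Symmetric: no — 7 R 0 but not 0 R 7.
Transitive: yes — every two-step R-path is closed by a direct edge.
Euclidean: yes — any two successors of a common world are R-related.
Only symmetric fails.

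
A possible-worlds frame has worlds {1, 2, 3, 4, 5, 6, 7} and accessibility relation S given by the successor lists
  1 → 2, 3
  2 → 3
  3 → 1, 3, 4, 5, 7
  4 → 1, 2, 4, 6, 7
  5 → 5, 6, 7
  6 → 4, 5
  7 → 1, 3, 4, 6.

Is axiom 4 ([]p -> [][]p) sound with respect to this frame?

No

By correspondence theory, 4 is valid on a frame iff S is transitive.
Transitive: no — 1 S 3 and 3 S 4, but not 1 S 4.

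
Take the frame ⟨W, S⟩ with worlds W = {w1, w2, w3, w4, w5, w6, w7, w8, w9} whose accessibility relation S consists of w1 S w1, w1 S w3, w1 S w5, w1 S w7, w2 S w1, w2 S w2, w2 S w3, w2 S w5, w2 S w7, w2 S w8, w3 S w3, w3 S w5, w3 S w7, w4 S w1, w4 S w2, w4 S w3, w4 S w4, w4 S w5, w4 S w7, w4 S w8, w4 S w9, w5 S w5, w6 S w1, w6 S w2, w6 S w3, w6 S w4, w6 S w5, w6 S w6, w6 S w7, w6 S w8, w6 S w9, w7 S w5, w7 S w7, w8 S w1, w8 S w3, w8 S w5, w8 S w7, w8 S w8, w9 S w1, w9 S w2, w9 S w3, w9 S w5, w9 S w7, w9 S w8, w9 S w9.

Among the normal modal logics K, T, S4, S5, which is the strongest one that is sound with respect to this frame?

S4

Reflexive (axiom T): yes — every world is S-related to itself.
Transitive (axiom 4): yes — every two-step S-path is closed by a direct edge.
Euclidean (axiom 5): no — w1 S w5 and w1 S w3, but not w5 S w3.
So F validates K, T, S4; S5 would additionally require S to be Euclidean. The strongest is S4.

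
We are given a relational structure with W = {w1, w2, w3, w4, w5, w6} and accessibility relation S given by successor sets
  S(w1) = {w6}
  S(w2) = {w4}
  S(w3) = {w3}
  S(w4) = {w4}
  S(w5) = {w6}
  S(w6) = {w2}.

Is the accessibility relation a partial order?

Reflexive: no — w1 is not related to itself.
Transitive: no — w1 S w6 and w6 S w2, but not w1 S w2.
Antisymmetric: yes — no distinct pair is related both ways.
So S is not a partial order.

No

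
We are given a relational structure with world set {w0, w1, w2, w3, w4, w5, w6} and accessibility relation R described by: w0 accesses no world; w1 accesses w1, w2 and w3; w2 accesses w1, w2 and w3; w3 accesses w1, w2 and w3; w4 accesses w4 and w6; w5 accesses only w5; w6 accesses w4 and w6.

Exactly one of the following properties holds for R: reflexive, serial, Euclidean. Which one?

Reflexive: no — w0 is not related to itself.
Serial: no — w0 has no R-successor.
Euclidean: yes — any two successors of a common world are R-related.
Only Euclidean holds.

Euclidean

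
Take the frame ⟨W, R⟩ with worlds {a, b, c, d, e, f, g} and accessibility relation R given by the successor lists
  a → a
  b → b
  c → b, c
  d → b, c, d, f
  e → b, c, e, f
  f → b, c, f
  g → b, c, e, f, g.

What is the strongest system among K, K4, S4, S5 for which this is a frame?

Transitive (axiom 4): yes — every two-step R-path is closed by a direct edge.
Reflexive (axiom T): yes — every world is R-related to itself.
Euclidean (axiom 5): no — d R b and d R c, but not b R c.
So F validates K, K4, S4; S5 would additionally require R to be Euclidean. The strongest is S4.

S4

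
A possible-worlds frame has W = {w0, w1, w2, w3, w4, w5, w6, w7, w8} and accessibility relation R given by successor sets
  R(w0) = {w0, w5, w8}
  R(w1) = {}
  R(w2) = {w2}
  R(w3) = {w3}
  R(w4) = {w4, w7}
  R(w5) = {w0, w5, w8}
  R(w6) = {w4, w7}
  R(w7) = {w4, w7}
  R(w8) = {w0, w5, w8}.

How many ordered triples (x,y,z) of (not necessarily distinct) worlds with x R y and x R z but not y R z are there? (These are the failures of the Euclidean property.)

0

R is Euclidean; there are no such tuples.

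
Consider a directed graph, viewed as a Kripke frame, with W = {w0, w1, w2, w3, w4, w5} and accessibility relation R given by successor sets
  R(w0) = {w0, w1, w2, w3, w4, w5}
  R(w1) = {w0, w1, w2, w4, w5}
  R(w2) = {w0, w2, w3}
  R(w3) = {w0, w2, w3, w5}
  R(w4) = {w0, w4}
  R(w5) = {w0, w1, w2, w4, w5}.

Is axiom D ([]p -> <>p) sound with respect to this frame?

Yes

By correspondence theory, D is valid on a frame iff R is serial.
Serial: yes — every world has a successor (e.g. w0 R w0).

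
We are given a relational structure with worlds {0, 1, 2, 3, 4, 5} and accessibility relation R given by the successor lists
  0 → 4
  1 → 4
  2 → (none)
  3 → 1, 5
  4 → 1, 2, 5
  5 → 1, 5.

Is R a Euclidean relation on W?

No

Euclidean: no — 3 R 1 and 3 R 5, but not 1 R 5.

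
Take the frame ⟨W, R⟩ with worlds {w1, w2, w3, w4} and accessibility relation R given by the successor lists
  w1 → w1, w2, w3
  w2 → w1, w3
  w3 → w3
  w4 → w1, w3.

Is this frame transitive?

No

Transitive: no — w4 R w1 and w1 R w2, but not w4 R w2.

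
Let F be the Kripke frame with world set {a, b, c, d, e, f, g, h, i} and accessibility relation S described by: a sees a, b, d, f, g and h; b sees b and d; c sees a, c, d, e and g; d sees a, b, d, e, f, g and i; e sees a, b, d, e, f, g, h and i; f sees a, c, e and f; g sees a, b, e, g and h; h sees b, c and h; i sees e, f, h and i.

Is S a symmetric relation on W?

No

Symmetric: no — a S b but not b S a.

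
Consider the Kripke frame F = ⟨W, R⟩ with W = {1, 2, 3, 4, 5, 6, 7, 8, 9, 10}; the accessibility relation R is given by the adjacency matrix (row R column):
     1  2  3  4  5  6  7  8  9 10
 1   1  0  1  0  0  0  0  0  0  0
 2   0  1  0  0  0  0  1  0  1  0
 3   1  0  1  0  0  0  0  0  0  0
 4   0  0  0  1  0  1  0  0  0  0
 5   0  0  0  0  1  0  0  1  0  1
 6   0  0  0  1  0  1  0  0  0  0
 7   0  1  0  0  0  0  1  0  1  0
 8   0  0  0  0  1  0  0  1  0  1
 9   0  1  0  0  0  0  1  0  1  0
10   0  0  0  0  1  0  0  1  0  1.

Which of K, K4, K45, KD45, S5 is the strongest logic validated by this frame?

Transitive (axiom 4): yes — every two-step R-path is closed by a direct edge.
Euclidean (axiom 5): yes — any two successors of a common world are R-related.
Serial (axiom D): yes — every world has a successor (e.g. 1 R 1).
Reflexive (axiom T): yes — every world is R-related to itself.
So F validates K, K4, K45, KD45, S5. The strongest is S5.

S5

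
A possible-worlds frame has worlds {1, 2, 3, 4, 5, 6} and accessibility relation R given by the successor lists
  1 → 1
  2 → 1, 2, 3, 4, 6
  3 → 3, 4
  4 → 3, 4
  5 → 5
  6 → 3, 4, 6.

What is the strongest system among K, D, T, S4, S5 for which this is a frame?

S4

Serial (axiom D): yes — every world has a successor (e.g. 1 R 1).
Reflexive (axiom T): yes — every world is R-related to itself.
Transitive (axiom 4): yes — every two-step R-path is closed by a direct edge.
Euclidean (axiom 5): no — 2 R 1 and 2 R 3, but not 1 R 3.
So F validates K, D, T, S4; S5 would additionally require R to be Euclidean. The strongest is S4.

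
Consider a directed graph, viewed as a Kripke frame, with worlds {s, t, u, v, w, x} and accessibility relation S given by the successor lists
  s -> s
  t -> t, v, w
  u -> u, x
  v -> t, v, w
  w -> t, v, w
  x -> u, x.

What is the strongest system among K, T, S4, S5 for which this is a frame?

Reflexive (axiom T): yes — every world is S-related to itself.
Transitive (axiom 4): yes — every two-step S-path is closed by a direct edge.
Euclidean (axiom 5): yes — any two successors of a common world are S-related.
So F validates K, T, S4, S5. The strongest is S5.

S5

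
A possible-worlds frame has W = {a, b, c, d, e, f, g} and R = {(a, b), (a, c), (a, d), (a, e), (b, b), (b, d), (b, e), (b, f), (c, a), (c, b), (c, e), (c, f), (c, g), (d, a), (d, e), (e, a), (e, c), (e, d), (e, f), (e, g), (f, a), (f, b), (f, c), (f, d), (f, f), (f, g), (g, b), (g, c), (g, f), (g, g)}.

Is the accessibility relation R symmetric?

Symmetric: no — a R b but not b R a.

No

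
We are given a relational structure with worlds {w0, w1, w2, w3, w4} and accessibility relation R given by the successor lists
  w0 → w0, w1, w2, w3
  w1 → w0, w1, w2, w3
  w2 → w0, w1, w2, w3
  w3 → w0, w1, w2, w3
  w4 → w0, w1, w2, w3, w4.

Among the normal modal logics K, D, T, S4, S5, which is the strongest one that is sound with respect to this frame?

Serial (axiom D): yes — every world has a successor (e.g. w0 R w0).
Reflexive (axiom T): yes — every world is R-related to itself.
Transitive (axiom 4): yes — every two-step R-path is closed by a direct edge.
Euclidean (axiom 5): no — w4 R w0 and w4 R w4, but not w0 R w4.
So F validates K, D, T, S4; S5 would additionally require R to be Euclidean. The strongest is S4.

S4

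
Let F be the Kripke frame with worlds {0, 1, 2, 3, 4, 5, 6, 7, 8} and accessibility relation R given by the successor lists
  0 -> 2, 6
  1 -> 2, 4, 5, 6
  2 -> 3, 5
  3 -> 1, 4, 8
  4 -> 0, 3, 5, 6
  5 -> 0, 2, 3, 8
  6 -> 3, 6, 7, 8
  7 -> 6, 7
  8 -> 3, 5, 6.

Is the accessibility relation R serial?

Yes

Serial: yes — every world has a successor (e.g. 0 R 2).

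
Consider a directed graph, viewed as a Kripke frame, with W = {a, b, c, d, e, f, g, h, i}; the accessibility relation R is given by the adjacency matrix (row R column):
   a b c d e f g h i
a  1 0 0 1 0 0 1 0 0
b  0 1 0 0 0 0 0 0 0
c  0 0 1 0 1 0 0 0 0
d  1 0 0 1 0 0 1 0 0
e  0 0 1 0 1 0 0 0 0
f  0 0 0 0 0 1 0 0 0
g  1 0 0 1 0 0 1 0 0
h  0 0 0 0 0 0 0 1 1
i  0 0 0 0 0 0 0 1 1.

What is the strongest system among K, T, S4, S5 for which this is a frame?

S5

Reflexive (axiom T): yes — every world is R-related to itself.
Transitive (axiom 4): yes — every two-step R-path is closed by a direct edge.
Euclidean (axiom 5): yes — any two successors of a common world are R-related.
So F validates K, T, S4, S5. The strongest is S5.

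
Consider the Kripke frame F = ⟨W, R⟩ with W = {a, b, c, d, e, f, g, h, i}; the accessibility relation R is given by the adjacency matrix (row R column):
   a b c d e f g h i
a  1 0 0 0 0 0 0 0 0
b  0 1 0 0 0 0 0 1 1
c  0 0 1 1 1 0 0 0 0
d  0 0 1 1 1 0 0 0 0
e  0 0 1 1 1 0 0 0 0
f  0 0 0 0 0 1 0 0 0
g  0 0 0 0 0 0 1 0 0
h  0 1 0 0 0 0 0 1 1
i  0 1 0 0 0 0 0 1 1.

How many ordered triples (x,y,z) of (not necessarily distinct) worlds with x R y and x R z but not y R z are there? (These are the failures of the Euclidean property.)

0

R is Euclidean; there are no such tuples.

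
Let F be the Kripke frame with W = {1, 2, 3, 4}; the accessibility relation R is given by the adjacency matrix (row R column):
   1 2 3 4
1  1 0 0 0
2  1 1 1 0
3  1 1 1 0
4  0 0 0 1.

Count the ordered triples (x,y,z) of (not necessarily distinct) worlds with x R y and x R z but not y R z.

4

Enumerating: (2,1,2), (2,1,3), (3,1,2), (3,1,3).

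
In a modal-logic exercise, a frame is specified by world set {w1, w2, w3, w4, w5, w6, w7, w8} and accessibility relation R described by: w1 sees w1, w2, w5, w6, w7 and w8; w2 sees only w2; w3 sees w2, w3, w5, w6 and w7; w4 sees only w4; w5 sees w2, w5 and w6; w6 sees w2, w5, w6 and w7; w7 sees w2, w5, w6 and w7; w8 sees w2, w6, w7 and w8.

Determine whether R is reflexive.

Yes

Reflexive: yes — every world is R-related to itself.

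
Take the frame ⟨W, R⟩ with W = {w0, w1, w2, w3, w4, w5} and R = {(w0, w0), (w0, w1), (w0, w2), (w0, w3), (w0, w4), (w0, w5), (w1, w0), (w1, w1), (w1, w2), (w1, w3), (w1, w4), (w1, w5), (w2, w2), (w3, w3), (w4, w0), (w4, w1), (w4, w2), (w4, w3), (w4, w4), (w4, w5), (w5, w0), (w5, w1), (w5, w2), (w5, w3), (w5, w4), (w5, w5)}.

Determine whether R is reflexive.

Reflexive: yes — every world is R-related to itself.

Yes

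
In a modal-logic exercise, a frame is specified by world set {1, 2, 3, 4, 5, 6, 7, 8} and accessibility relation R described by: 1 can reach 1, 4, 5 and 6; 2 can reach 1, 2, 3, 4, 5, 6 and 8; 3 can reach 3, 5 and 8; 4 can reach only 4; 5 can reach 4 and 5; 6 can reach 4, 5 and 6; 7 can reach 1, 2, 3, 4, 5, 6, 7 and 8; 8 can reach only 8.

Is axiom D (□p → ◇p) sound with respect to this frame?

Yes

By correspondence theory, D is valid on a frame iff R is serial.
Serial: yes — every world has a successor (e.g. 1 R 1).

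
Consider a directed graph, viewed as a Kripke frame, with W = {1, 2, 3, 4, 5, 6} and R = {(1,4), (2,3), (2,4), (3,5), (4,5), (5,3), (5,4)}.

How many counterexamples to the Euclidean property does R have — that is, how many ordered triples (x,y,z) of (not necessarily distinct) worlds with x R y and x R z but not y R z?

11

Enumerating: (1,4,4), (2,3,3), (2,3,4), (2,4,3), (2,4,4), (3,5,5), (4,5,5), (5,3,3), (5,3,4), (5,4,3), (5,4,4).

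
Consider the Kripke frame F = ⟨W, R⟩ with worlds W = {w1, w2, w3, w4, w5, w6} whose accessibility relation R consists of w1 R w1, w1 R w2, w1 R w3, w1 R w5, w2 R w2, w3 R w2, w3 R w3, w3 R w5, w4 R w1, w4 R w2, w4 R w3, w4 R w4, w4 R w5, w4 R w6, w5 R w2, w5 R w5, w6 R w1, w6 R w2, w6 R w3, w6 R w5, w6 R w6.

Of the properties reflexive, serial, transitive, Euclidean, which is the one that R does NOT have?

Euclidean

Reflexive: yes — every world is R-related to itself.
Serial: yes — every world has a successor (e.g. w1 R w1).
Transitive: yes — every two-step R-path is closed by a direct edge.
Euclidean: no — w1 R w2 and w1 R w3, but not w2 R w3.
Only Euclidean fails.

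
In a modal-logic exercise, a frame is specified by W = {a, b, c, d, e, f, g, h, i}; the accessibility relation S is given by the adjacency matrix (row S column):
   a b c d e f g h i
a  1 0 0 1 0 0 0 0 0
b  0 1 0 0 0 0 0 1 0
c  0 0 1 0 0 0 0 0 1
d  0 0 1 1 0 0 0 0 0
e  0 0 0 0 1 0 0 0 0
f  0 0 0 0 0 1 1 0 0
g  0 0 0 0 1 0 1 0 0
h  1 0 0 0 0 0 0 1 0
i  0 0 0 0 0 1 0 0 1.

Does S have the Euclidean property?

Euclidean: no — a S d and a S a, but not d S a.

No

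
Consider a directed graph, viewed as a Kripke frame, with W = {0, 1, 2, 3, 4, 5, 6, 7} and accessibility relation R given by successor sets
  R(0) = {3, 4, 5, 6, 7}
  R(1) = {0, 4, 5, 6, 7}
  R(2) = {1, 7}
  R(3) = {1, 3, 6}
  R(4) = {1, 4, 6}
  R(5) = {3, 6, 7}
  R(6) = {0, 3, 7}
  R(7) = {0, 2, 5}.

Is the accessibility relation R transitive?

Transitive: no — 0 R 3 and 3 R 1, but not 0 R 1.

No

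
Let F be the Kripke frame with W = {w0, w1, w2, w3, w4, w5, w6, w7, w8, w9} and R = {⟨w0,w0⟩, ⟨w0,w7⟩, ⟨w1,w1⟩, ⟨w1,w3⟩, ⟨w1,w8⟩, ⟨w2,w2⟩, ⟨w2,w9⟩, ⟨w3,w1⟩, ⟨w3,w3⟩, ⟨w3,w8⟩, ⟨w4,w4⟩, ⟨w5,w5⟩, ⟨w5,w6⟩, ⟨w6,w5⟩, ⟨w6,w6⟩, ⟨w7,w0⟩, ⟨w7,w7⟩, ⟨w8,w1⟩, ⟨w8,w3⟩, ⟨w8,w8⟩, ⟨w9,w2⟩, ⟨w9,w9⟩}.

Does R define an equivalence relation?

Reflexive: yes — every world is R-related to itself.
Symmetric: yes — every pair in R has its reverse in R.
Transitive: yes — every two-step R-path is closed by a direct edge.
So R is an equivalence relation.

Yes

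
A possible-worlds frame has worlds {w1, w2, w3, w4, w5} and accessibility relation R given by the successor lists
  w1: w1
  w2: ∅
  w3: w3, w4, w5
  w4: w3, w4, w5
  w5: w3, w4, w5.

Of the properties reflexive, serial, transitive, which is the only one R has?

Reflexive: no — w2 is not related to itself.
Serial: no — w2 has no R-successor.
Transitive: yes — every two-step R-path is closed by a direct edge.
Only transitive holds.

transitive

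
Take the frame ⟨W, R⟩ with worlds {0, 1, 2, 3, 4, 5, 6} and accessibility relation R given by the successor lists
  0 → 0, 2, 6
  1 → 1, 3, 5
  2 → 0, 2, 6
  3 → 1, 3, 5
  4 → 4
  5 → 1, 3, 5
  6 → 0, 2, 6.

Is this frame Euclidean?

Euclidean: yes — any two successors of a common world are R-related.

Yes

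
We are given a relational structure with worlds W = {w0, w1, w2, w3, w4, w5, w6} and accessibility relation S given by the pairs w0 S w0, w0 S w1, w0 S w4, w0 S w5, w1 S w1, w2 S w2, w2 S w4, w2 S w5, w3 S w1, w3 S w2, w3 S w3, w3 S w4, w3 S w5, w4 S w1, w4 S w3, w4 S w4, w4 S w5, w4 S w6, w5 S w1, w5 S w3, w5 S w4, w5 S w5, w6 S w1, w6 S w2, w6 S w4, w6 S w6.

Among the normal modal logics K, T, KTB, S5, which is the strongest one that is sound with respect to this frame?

T

Reflexive (axiom T): yes — every world is S-related to itself.
Symmetric (axiom B): no — w0 S w1 but not w1 S w0.
Euclidean (axiom 5): no — w0 S w1 and w0 S w4, but not w1 S w4.
So F validates K, T; KTB would additionally require S to be symmetric. The strongest is T.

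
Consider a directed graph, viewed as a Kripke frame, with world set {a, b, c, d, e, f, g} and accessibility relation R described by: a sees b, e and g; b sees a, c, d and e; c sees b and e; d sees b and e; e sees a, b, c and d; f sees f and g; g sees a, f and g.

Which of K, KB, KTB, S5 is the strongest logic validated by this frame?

Symmetric (axiom B): yes — every pair in R has its reverse in R.
Reflexive (axiom T): no — a is not related to itself.
Euclidean (axiom 5): no — a R b and a R g, but not b R g.
So F validates K, KB; KTB would additionally require R to be reflexive. The strongest is KB.

KB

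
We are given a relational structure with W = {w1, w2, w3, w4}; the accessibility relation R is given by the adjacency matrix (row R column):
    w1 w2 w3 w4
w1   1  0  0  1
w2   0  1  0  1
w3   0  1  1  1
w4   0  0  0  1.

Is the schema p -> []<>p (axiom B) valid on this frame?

Axiom B corresponds to the accessibility relation being symmetric.
Symmetric: no — w1 R w4 but not w4 R w1.

No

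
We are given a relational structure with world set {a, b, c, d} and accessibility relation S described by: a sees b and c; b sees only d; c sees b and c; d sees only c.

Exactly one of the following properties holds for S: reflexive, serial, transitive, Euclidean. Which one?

serial

Reflexive: no — a is not related to itself.
Serial: yes — every world has a successor (e.g. a S b).
Transitive: no — a S b and b S d, but not a S d.
Euclidean: no — a S b and a S c, but not b S c.
Only serial holds.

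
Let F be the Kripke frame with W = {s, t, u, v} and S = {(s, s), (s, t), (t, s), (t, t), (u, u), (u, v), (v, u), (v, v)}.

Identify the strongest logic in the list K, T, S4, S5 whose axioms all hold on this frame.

Reflexive (axiom T): yes — every world is S-related to itself.
Transitive (axiom 4): yes — every two-step S-path is closed by a direct edge.
Euclidean (axiom 5): yes — any two successors of a common world are S-related.
So F validates K, T, S4, S5. The strongest is S5.

S5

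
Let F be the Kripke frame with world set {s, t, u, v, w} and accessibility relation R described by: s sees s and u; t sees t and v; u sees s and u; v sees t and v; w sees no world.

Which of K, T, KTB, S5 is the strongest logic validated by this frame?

K

Reflexive (axiom T): no — w is not related to itself.
Symmetric (axiom B): yes — every pair in R has its reverse in R.
Euclidean (axiom 5): yes — any two successors of a common world are R-related.
So F validates K; T would additionally require R to be reflexive. The strongest is K.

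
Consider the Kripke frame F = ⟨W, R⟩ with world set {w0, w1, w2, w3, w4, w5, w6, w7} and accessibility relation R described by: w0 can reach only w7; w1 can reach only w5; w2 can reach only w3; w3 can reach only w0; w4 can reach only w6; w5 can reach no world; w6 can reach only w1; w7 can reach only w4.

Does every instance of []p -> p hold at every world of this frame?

The schema T characterises exactly the reflexive frames.
Reflexive: no — w0 is not related to itself.

No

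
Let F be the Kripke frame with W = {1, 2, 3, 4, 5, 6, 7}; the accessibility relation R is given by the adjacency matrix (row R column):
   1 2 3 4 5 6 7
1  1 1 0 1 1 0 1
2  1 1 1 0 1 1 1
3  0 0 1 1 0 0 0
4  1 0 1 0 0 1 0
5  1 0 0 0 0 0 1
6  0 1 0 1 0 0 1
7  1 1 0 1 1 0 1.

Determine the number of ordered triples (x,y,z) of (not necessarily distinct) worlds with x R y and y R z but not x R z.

37

Enumerating: (1,2,3), (1,2,6), (1,4,3), (1,4,6), (2,1,4), (2,3,4), (2,6,4), (2,7,4), (3,4,1), (3,4,6), (4,1,2), (4,1,4), … and 25 more.
Total: 37.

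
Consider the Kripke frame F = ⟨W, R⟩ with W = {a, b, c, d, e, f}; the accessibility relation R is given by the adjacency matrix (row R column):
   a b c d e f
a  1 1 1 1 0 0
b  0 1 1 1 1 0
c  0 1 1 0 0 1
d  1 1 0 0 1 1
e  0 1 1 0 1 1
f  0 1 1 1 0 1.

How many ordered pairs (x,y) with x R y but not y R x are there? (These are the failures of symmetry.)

Enumerating: (a,b), (a,c), (d,e), (e,c), (e,f), (f,b).

6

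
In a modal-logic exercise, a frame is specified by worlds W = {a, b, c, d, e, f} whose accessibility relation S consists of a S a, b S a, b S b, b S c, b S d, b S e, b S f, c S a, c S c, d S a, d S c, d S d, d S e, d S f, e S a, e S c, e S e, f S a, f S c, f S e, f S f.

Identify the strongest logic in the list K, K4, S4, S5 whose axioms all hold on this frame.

S4

Transitive (axiom 4): yes — every two-step S-path is closed by a direct edge.
Reflexive (axiom T): yes — every world is S-related to itself.
Euclidean (axiom 5): no — b S a and b S c, but not a S c.
So F validates K, K4, S4; S5 would additionally require S to be Euclidean. The strongest is S4.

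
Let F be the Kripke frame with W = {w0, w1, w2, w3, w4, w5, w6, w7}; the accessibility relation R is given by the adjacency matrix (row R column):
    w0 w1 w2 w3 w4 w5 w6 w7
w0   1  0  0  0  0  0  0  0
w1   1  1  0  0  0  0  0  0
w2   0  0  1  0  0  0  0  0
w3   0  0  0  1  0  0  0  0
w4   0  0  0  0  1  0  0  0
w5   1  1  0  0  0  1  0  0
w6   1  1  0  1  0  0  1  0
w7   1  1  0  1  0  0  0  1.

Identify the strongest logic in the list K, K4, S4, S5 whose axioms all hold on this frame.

S4

Transitive (axiom 4): yes — every two-step R-path is closed by a direct edge.
Reflexive (axiom T): yes — every world is R-related to itself.
Euclidean (axiom 5): no — w5 R w0 and w5 R w1, but not w0 R w1.
So F validates K, K4, S4; S5 would additionally require R to be Euclidean. The strongest is S4.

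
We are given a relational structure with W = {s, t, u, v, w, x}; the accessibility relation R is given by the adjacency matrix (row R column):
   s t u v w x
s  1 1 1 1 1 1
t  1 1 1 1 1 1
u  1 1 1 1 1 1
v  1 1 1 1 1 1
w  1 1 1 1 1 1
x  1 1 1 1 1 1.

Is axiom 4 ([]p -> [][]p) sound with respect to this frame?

Yes

Axiom 4 corresponds to the accessibility relation being transitive.
Transitive: yes — every two-step R-path is closed by a direct edge.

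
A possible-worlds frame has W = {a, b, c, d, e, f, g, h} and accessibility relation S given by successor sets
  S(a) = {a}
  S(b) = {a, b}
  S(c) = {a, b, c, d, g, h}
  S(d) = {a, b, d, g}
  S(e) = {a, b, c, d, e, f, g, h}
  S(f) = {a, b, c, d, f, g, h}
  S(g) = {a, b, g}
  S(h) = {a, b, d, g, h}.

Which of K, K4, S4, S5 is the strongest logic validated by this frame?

S4

Transitive (axiom 4): yes — every two-step S-path is closed by a direct edge.
Reflexive (axiom T): yes — every world is S-related to itself.
Euclidean (axiom 5): no — c S a and c S b, but not a S b.
So F validates K, K4, S4; S5 would additionally require S to be Euclidean. The strongest is S4.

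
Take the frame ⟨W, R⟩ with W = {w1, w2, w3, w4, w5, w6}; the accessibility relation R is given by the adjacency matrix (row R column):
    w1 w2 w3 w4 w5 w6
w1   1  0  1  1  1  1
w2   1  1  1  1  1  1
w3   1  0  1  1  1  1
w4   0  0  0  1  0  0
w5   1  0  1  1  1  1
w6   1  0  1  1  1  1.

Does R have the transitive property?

Transitive: yes — every two-step R-path is closed by a direct edge.

Yes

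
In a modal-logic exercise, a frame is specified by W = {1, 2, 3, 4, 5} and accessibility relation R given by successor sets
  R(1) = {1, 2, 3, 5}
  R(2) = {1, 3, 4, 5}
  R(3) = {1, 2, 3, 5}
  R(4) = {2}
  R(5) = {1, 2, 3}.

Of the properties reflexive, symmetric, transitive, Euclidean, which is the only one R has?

Reflexive: no — 2 is not related to itself.
Symmetric: yes — every pair in R has its reverse in R.
Transitive: no — 1 R 2 and 2 R 4, but not 1 R 4.
Euclidean: no — 2 R 1 and 2 R 4, but not 1 R 4.
Only symmetric holds.

symmetric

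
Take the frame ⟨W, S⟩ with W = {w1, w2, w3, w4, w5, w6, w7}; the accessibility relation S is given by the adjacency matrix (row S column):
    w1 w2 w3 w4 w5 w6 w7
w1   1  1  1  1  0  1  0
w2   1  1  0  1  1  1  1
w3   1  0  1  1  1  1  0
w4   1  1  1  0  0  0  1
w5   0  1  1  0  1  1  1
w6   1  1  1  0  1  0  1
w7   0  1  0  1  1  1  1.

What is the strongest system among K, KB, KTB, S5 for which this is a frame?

Symmetric (axiom B): yes — every pair in S has its reverse in S.
Reflexive (axiom T): no — w4 is not related to itself.
Euclidean (axiom 5): no — w1 S w2 and w1 S w3, but not w2 S w3.
So F validates K, KB; KTB would additionally require S to be reflexive. The strongest is KB.

KB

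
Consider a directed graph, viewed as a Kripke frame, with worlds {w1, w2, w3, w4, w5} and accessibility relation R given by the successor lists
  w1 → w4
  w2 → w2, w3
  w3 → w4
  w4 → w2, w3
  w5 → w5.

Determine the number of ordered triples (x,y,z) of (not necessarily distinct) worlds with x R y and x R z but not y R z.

6

Enumerating: (w1,w4,w4), (w2,w3,w2), (w2,w3,w3), (w3,w4,w4), (w4,w3,w2), (w4,w3,w3).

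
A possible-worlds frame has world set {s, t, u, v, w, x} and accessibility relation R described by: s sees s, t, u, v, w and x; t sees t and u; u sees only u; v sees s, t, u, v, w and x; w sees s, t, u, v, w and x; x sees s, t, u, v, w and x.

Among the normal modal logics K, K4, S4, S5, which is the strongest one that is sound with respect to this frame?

Transitive (axiom 4): yes — every two-step R-path is closed by a direct edge.
Reflexive (axiom T): yes — every world is R-related to itself.
Euclidean (axiom 5): no — s R t and s R v, but not t R v.
So F validates K, K4, S4; S5 would additionally require R to be Euclidean. The strongest is S4.

S4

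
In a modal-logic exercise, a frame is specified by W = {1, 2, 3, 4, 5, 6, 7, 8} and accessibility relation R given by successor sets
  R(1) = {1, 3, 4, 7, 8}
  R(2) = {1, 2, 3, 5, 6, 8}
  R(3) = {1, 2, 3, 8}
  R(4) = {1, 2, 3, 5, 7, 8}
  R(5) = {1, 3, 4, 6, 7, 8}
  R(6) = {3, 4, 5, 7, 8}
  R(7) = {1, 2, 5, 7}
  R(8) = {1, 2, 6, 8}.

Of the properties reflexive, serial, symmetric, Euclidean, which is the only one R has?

serial

Reflexive: no — 4 is not related to itself.
Serial: yes — every world has a successor (e.g. 1 R 1).
Symmetric: no — 2 R 1 but not 1 R 2.
Euclidean: no — 1 R 3 and 1 R 4, but not 3 R 4.
Only serial holds.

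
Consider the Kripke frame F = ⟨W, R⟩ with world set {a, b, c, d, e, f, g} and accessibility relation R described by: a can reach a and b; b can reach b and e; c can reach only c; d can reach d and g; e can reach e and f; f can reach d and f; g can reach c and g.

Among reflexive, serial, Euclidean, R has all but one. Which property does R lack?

Euclidean

Reflexive: yes — every world is R-related to itself.
Serial: yes — every world has a successor (e.g. a R a).
Euclidean: no — a R b and a R a, but not b R a.
Only Euclidean fails.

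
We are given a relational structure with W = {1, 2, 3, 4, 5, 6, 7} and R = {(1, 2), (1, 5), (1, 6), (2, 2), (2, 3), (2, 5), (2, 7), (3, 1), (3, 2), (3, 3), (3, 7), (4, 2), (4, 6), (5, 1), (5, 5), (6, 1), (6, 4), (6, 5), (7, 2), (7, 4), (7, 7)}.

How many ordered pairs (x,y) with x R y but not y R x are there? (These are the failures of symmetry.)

7

Enumerating: (1,2), (2,5), (3,1), (3,7), (4,2), (6,5), (7,4).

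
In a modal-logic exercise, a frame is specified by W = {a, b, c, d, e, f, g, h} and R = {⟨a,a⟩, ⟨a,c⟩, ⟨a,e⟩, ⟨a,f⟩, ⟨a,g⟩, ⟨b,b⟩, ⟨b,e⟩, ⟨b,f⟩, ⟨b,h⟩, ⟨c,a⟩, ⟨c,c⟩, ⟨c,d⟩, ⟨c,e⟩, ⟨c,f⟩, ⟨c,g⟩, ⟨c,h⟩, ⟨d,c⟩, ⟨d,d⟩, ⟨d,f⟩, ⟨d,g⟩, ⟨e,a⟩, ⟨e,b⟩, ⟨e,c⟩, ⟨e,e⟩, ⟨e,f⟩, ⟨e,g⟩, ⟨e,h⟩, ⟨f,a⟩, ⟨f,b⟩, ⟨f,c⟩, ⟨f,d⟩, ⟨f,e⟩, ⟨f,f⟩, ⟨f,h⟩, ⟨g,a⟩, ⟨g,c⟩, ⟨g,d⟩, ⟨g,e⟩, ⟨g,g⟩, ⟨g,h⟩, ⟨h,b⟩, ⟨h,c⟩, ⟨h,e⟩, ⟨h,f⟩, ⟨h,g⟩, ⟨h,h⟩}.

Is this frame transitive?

Transitive: no — a R c and c R d, but not a R d.

No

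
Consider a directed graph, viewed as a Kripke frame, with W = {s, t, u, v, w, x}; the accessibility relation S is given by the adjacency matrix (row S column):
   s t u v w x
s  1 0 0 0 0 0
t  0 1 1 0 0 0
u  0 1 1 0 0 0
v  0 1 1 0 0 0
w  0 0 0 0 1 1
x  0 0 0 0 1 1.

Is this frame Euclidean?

Yes

Euclidean: yes — any two successors of a common world are S-related.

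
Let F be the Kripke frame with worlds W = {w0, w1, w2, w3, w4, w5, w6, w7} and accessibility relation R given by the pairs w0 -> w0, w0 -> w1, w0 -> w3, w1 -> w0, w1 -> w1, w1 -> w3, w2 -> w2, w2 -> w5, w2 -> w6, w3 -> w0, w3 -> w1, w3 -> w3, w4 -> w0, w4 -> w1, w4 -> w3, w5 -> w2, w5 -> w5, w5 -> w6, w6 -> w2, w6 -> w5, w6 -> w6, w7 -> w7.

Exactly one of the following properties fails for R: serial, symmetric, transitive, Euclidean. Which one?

symmetric

Serial: yes — every world has a successor (e.g. w0 R w0).
Symmetric: no — w4 R w0 but not w0 R w4.
Transitive: yes — every two-step R-path is closed by a direct edge.
Euclidean: yes — any two successors of a common world are R-related.
Only symmetric fails.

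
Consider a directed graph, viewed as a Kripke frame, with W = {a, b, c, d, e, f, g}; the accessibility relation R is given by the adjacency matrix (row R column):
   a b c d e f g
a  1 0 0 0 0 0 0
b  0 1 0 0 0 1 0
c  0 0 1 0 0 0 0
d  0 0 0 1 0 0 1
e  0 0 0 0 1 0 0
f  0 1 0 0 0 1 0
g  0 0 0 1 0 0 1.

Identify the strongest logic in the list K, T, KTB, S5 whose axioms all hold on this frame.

S5

Reflexive (axiom T): yes — every world is R-related to itself.
Symmetric (axiom B): yes — every pair in R has its reverse in R.
Euclidean (axiom 5): yes — any two successors of a common world are R-related.
So F validates K, T, KTB, S5. The strongest is S5.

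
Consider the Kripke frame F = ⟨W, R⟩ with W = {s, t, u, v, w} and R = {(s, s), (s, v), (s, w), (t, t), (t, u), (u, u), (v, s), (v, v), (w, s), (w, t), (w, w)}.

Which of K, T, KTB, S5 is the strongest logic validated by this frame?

T

Reflexive (axiom T): yes — every world is R-related to itself.
Symmetric (axiom B): no — t R u but not u R t.
Euclidean (axiom 5): no — s R v and s R w, but not v R w.
So F validates K, T; KTB would additionally require R to be symmetric. The strongest is T.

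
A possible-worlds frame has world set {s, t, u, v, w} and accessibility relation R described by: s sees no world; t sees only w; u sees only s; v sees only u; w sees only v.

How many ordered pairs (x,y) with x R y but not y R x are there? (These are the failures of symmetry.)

4

Enumerating: (t,w), (u,s), (v,u), (w,v).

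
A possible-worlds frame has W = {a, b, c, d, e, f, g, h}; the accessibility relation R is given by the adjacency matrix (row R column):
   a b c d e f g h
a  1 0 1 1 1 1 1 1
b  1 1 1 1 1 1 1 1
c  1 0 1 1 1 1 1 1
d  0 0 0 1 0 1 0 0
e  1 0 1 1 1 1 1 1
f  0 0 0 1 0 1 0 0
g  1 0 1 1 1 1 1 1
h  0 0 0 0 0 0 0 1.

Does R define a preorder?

Yes

Reflexive: yes — every world is R-related to itself.
Transitive: yes — every two-step R-path is closed by a direct edge.
So R is a preorder.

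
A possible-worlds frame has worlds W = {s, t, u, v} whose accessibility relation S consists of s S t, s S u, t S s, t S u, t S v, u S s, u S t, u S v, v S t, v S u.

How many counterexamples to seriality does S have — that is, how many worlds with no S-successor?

S is serial; there are no such worlds.

0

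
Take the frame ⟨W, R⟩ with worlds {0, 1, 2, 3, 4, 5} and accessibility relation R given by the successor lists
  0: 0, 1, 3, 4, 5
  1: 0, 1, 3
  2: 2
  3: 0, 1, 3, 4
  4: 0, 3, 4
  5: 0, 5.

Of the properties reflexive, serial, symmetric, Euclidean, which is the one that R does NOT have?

Euclidean

Reflexive: yes — every world is R-related to itself.
Serial: yes — every world has a successor (e.g. 0 R 0).
Symmetric: yes — every pair in R has its reverse in R.
Euclidean: no — 0 R 1 and 0 R 4, but not 1 R 4.
Only Euclidean fails.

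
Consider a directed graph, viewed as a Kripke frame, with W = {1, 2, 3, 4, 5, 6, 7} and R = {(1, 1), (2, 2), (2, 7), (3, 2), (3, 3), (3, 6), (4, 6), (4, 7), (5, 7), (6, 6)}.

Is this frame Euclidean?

No

Euclidean: no — 3 R 2 and 3 R 6, but not 2 R 6.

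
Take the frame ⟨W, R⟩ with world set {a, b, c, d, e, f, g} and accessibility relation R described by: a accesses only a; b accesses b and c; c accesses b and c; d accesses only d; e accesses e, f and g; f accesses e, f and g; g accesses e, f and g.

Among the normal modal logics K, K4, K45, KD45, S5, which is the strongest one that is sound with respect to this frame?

S5

Transitive (axiom 4): yes — every two-step R-path is closed by a direct edge.
Euclidean (axiom 5): yes — any two successors of a common world are R-related.
Serial (axiom D): yes — every world has a successor (e.g. a R a).
Reflexive (axiom T): yes — every world is R-related to itself.
So F validates K, K4, K45, KD45, S5. The strongest is S5.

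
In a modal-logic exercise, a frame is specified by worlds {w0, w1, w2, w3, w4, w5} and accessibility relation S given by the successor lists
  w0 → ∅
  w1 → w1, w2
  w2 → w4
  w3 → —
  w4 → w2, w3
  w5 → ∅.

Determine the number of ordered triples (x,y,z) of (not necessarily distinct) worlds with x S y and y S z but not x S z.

4

Enumerating: (w1,w2,w4), (w2,w4,w2), (w2,w4,w3), (w4,w2,w4).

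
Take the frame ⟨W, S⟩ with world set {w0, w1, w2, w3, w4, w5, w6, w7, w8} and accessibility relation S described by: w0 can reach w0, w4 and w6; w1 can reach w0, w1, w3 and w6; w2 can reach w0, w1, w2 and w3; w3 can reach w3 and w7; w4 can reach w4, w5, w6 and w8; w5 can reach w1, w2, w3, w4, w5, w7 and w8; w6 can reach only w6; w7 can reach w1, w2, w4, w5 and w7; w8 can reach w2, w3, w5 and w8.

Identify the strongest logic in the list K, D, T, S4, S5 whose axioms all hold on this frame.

T

Serial (axiom D): yes — every world has a successor (e.g. w0 S w0).
Reflexive (axiom T): yes — every world is S-related to itself.
Transitive (axiom 4): no — w0 S w4 and w4 S w5, but not w0 S w5.
Euclidean (axiom 5): no — w0 S w6 and w0 S w4, but not w6 S w4.
So F validates K, D, T; S4 would additionally require S to be transitive. The strongest is T.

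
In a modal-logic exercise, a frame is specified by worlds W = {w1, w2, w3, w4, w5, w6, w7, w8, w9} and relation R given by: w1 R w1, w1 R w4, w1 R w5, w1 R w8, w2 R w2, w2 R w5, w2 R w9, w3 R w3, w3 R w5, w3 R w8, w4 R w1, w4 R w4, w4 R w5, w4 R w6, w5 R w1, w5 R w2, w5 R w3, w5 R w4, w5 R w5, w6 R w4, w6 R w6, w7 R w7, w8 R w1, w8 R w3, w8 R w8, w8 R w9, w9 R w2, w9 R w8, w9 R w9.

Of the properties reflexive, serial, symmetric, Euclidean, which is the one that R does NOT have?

Euclidean

Reflexive: yes — every world is R-related to itself.
Serial: yes — every world has a successor (e.g. w1 R w1).
Symmetric: yes — every pair in R has its reverse in R.
Euclidean: no — w1 R w4 and w1 R w8, but not w4 R w8.
Only Euclidean fails.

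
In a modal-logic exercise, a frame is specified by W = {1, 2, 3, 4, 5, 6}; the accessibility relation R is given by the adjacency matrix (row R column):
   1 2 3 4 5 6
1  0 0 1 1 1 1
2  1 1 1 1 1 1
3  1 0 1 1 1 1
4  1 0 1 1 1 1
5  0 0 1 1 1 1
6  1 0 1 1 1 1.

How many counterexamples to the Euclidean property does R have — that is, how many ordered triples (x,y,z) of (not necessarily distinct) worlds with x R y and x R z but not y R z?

13

Enumerating: (2,1,1), (2,1,2), (2,3,2), (2,4,2), (2,5,1), (2,5,2), (2,6,2), (3,1,1), (3,5,1), (4,1,1), (4,5,1), (6,1,1), (6,5,1).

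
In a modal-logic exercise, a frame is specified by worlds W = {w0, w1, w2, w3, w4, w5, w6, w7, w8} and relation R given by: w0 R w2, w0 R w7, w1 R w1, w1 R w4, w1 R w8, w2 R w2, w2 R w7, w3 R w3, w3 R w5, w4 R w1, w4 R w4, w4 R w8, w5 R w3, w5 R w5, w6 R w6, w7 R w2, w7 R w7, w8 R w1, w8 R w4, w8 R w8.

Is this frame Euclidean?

Yes

Euclidean: yes — any two successors of a common world are R-related.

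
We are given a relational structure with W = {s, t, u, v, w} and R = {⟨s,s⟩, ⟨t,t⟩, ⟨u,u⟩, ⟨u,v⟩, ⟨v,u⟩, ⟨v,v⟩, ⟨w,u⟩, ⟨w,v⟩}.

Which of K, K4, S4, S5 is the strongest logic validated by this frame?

Transitive (axiom 4): yes — every two-step R-path is closed by a direct edge.
Reflexive (axiom T): no — w is not related to itself.
Euclidean (axiom 5): yes — any two successors of a common world are R-related.
So F validates K, K4; S4 would additionally require R to be reflexive. The strongest is K4.

K4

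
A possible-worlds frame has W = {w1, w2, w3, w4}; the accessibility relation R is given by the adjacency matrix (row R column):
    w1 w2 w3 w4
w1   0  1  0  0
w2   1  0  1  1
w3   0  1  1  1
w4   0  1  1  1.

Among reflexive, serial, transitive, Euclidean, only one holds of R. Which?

serial

Reflexive: no — w1 is not related to itself.
Serial: yes — every world has a successor (e.g. w1 R w2).
Transitive: no — w1 R w2 and w2 R w3, but not w1 R w3.
Euclidean: no — w2 R w1 and w2 R w3, but not w1 R w3.
Only serial holds.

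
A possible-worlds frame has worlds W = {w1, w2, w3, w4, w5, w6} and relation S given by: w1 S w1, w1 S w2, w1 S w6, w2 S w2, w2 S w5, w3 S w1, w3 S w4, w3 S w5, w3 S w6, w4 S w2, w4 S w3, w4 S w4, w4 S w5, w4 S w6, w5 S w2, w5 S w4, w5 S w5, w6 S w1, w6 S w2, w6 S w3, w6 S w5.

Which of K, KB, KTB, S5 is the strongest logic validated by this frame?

Symmetric (axiom B): no — w1 S w2 but not w2 S w1.
Reflexive (axiom T): no — w3 is not related to itself.
Euclidean (axiom 5): no — w1 S w2 and w1 S w6, but not w2 S w6.
So F validates K; KB would additionally require S to be symmetric. The strongest is K.

K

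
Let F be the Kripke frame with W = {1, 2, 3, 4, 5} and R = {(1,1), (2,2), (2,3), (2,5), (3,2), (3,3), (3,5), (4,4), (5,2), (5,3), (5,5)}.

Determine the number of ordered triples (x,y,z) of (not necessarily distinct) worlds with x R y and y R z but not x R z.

0

R is transitive; there are no such tuples.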